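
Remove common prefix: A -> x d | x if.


Common prefix: 'x'
Factored: A -> x A', A' -> d | if


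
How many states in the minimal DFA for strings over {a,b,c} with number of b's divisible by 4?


Track (count of b) mod 4: states 0..3, accept at 0
Minimal DFA: 4 states


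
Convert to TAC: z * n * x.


Break into single-operator statements:
t1 = z * n
t2 = t1 * x


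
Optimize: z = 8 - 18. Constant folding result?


8 - 18 = -10 at compile time
Optimized: z = -10


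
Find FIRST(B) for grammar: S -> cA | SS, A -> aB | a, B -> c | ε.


Per alternative of B: FIRST(c) = {c}; FIRST(ε) = {ε}
FIRST(B) = {c, ε}


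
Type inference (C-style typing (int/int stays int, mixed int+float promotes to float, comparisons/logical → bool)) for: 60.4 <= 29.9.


Operand types: float <= float
Rule: comparison yields bool
Result type: bool


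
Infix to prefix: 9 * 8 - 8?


left-to-right (same/higher precedence on left): tree is (- (* 9 8) 8)
Prefix: - * 9 8 8


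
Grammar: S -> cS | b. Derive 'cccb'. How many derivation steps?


Derivation: S => cS => ccS => cccS => cccb
Steps: 4


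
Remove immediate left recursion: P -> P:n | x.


Left-recursive alternatives: P:n; non-recursive: x
Introduce P': P -> xP', P' -> :nP' | ε


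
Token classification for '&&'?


Pattern: operator symbol
Type: OPERATOR


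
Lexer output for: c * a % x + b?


Scan left to right, longest-match per lexeme
Tokens: ID(c), OP(*), ID(a), OP(%), ID(x), OP(+), ID(b)


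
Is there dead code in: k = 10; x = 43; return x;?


k is assigned but never read
Dead: 'k = 10'


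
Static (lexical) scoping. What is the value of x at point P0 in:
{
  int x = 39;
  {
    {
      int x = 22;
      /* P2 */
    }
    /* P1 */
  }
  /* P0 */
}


x declared in the same block as P0
x = 39


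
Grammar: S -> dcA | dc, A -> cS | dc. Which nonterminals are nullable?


A nonterminal is nullable iff some alternative derives ε (directly, or every symbol in it is nullable)
Nullable: {}


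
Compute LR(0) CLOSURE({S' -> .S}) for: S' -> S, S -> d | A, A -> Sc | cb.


Start: S' -> .S
For each item with dot before a nonterminal B, add B -> .γ for every B-production
Closure: [S' -> .S, S -> .d, S -> .A, A -> .Sc, A -> .cb]


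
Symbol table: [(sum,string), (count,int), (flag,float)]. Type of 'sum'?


Lookup 'sum' → type string


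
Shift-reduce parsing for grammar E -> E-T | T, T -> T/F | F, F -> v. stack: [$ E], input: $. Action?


start symbol E on stack, input exhausted
Action: accept


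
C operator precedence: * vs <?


'*' is multiplicative (level 10); '<' is relational (level 7)
Higher level binds tighter
'*' has higher precedence than '<'


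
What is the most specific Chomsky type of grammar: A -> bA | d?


Right-linear: every RHS is a terminal or a terminal followed by one nonterminal
Classification: Type 3 (Regular)


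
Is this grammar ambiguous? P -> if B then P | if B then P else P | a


dangling else: 'if B then if B then a else a' parses two ways
Ambiguous


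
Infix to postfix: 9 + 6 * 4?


* has higher precedence, evaluate 6*4 first
Postfix: 9 6 4 * +


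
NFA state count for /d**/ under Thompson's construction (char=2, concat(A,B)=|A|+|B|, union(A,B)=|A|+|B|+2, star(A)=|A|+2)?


Syntax tree has 1 char leaf(s), 0 union(s), 2 star(s)
chars contribute 1×2 = 2; each union adds +2; each star adds +2
Total: 2 + 0 + 4 = 6 states


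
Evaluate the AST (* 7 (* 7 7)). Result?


Evaluate inner: (* 7 7) = 49
Evaluate root: (* 7 49) = 343
Result: 343


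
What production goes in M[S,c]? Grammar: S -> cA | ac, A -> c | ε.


For [S, c]: 'c' ∈ FIRST(cA)
Entry: S -> cA


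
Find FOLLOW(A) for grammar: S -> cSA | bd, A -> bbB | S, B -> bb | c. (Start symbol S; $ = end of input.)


$ ∈ FOLLOW(S). For each A -> αBβ: add FIRST(β)\{ε} to FOLLOW(B); if β nullable, add FOLLOW(A).
FOLLOW(A) = {$, b, c}


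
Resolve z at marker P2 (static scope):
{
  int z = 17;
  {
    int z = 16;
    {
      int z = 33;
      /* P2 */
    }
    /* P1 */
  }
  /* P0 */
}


z declared in the same block as P2
z = 33


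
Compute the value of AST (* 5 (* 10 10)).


Evaluate inner: (* 10 10) = 100
Evaluate root: (* 5 100) = 500
Result: 500


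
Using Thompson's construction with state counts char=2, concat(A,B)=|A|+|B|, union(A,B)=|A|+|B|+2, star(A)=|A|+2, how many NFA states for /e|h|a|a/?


Syntax tree has 4 char leaf(s), 3 union(s), 0 star(s)
chars contribute 4×2 = 8; each union adds +2; each star adds +2
Total: 8 + 6 + 0 = 14 states


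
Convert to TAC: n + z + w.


Break into single-operator statements:
t1 = n + z
t2 = t1 + w


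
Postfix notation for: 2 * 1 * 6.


Left to right (same or higher precedence on left)
Postfix: 2 1 * 6 *


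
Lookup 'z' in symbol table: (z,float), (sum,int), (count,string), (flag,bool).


Lookup 'z' → type float


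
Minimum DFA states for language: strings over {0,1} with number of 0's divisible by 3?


Track (count of 0) mod 3: states 0..2, accept at 0
Minimal DFA: 3 states


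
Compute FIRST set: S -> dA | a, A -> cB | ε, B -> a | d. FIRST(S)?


Per alternative of S: FIRST(dA) = {d}; FIRST(a) = {a}
FIRST(S) = {a, d}


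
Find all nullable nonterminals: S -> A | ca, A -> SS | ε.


A nonterminal is nullable iff some alternative derives ε (directly, or every symbol in it is nullable)
Nullable: {A, S}


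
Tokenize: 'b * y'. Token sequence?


Scan left to right, longest-match per lexeme
Tokens: ID(b), OP(*), ID(y)


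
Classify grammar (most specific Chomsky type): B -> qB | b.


Right-linear: every RHS is a terminal or a terminal followed by one nonterminal
Classification: Type 3 (Regular)


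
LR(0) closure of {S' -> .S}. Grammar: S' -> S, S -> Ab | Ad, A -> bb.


Start: S' -> .S
For each item with dot before a nonterminal B, add B -> .γ for every B-production
Closure: [S' -> .S, S -> .Ab, S -> .Ad, A -> .bb]


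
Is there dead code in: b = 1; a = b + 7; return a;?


b is read by a's definition; a is returned
No dead code


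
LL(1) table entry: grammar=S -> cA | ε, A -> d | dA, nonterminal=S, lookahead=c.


For [S, c]: 'c' ∈ FIRST(cA)
Entry: S -> cA


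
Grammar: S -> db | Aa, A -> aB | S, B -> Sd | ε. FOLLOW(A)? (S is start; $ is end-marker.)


$ ∈ FOLLOW(S). For each A -> αBβ: add FIRST(β)\{ε} to FOLLOW(B); if β nullable, add FOLLOW(A).
FOLLOW(A) = {a}


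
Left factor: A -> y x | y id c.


Common prefix: 'y'
Factored: A -> y A', A' -> x | id c


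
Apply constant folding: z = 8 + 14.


8 + 14 = 22 at compile time
Optimized: z = 22


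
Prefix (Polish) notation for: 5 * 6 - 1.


left-to-right (same/higher precedence on left): tree is (- (* 5 6) 1)
Prefix: - * 5 6 1


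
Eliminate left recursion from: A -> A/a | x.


Left-recursive alternatives: A/a; non-recursive: x
Introduce A': A -> xA', A' -> /aA' | ε


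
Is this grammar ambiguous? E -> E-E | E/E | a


'a-a/a' has two parse trees (no precedence encoded between - and /)
Ambiguous


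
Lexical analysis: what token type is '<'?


Pattern: operator symbol
Type: OPERATOR


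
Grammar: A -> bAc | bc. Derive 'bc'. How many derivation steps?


Derivation: A => bc
Steps: 1


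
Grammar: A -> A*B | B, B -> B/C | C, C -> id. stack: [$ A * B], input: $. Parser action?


handle 'A*B' on top; lookahead ∈ FOLLOW(A) = {*, $}
Action: reduce (A -> A*B)


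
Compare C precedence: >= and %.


'%' is multiplicative (level 10); '>=' is relational (level 7)
Higher level binds tighter
'%' has higher precedence than '>='


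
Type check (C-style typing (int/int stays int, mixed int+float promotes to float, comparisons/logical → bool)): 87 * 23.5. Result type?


Operand types: int * float
Rule: mixed int/float promotes to float; int/int stays int
Result type: float


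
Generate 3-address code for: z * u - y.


Break into single-operator statements:
t1 = z * u
t2 = t1 - y


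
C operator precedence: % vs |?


'%' is multiplicative (level 10); '|' is bitwise OR (level 3)
Higher level binds tighter
'%' has higher precedence than '|'


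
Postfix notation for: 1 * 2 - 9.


Left to right (same or higher precedence on left)
Postfix: 1 2 * 9 -


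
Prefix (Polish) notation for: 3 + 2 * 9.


'*' binds tighter: tree is (+ 3 (* 2 9))
Prefix: + 3 * 2 9


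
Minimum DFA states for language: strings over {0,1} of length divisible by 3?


Track length mod 3: states 0..2, accept at 0
Minimal DFA: 3 states


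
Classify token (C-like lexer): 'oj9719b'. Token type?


Pattern: letter/underscore followed by alphanumerics, not a keyword
Type: IDENTIFIER


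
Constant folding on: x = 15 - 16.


15 - 16 = -1 at compile time
Optimized: x = -1


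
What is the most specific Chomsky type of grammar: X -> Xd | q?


Left-linear: every RHS is a terminal or one nonterminal followed by a terminal
Classification: Type 3 (Regular)


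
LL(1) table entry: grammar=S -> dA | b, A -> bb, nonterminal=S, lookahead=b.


For [S, b]: 'b' ∈ FIRST(b)
Entry: S -> b


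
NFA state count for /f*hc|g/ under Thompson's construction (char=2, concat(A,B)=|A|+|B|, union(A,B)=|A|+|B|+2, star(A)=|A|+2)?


Syntax tree has 4 char leaf(s), 1 union(s), 1 star(s)
chars contribute 4×2 = 8; each union adds +2; each star adds +2
Total: 8 + 2 + 2 = 12 states


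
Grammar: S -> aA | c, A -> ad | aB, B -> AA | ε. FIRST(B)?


Per alternative of B: FIRST(AA) = {a}; FIRST(ε) = {ε}
FIRST(B) = {a, ε}


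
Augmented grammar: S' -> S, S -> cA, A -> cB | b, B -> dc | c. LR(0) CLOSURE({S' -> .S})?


Start: S' -> .S
For each item with dot before a nonterminal B, add B -> .γ for every B-production
Closure: [S' -> .S, S -> .cA]


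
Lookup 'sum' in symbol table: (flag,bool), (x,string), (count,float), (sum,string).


Lookup 'sum' → type string


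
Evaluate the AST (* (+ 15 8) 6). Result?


Evaluate inner: (+ 15 8) = 23
Evaluate root: (* 23 6) = 138
Result: 138


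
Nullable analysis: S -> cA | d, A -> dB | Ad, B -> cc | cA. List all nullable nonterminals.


A nonterminal is nullable iff some alternative derives ε (directly, or every symbol in it is nullable)
Nullable: {}


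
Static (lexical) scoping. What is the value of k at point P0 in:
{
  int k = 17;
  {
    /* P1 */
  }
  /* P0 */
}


k declared in the same block as P0
k = 17


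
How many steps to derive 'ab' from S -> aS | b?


Derivation: S => aS => ab
Steps: 2


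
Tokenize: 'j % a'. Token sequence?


Scan left to right, longest-match per lexeme
Tokens: ID(j), OP(%), ID(a)


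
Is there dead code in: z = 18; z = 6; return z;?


first assignment to z is overwritten before any read
Dead: 'z = 18'


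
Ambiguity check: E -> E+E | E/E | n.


'n+n/n' has two parse trees (no precedence encoded between + and /)
Ambiguous


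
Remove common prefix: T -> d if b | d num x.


Common prefix: 'd'
Factored: T -> d T', T' -> if b | num x


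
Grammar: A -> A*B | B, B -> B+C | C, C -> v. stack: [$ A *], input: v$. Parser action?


no handle ('A*' is not any RHS); shift 'v'
Action: shift


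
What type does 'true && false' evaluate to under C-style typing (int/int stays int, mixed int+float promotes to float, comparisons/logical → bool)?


Operand types: bool && bool
Rule: logical operators take bool operands and yield bool
Result type: bool


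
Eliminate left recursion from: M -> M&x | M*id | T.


Left-recursive alternatives: M&x, M*id; non-recursive: T
Introduce M': M -> TM', M' -> &xM' | *idM' | ε


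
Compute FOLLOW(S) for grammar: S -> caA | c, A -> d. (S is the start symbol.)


$ ∈ FOLLOW(S). For each A -> αBβ: add FIRST(β)\{ε} to FOLLOW(B); if β nullable, add FOLLOW(A).
FOLLOW(S) = {$}


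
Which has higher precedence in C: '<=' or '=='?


'<=' is relational (level 7); '==' is equality (level 6)
Higher level binds tighter
'<=' has higher precedence than '=='


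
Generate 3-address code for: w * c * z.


Break into single-operator statements:
t1 = w * c
t2 = t1 * z


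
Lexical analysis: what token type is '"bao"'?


Pattern: double-quoted sequence
Type: STRING_LITERAL


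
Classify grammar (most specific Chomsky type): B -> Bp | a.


Left-linear: every RHS is a terminal or one nonterminal followed by a terminal
Classification: Type 3 (Regular)


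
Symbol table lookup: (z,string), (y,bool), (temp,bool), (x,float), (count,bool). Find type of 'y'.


Lookup 'y' → type bool


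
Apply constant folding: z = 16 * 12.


16 * 12 = 192 at compile time
Optimized: z = 192


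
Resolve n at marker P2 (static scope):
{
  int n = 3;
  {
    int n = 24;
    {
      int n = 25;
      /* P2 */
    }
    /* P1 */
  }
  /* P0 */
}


n declared in the same block as P2
n = 25


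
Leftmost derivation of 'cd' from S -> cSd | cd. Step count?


Derivation: S => cd
Steps: 1


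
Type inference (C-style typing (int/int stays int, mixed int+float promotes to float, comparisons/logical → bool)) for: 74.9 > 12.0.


Operand types: float > float
Rule: comparison yields bool
Result type: bool


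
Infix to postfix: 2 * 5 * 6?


Left to right (same or higher precedence on left)
Postfix: 2 5 * 6 *


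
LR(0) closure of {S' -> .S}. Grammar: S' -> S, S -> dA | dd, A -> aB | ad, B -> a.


Start: S' -> .S
For each item with dot before a nonterminal B, add B -> .γ for every B-production
Closure: [S' -> .S, S -> .dA, S -> .dd]


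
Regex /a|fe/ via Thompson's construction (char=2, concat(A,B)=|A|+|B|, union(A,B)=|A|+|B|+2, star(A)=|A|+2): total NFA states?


Syntax tree has 3 char leaf(s), 1 union(s), 0 star(s)
chars contribute 3×2 = 6; each union adds +2; each star adds +2
Total: 6 + 2 + 0 = 8 states


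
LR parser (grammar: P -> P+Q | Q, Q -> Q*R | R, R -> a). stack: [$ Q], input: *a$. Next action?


shift '*' to continue Q -> Q*R
Action: shift


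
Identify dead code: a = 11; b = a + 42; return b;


a is read by b's definition; b is returned
No dead code


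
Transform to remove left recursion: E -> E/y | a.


Left-recursive alternatives: E/y; non-recursive: a
Introduce E': E -> aE', E' -> /yE' | ε


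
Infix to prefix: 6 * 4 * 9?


left-to-right (same/higher precedence on left): tree is (* (* 6 4) 9)
Prefix: * * 6 4 9


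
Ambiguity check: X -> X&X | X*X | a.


'a&a*a' has two parse trees (no precedence encoded between & and *)
Ambiguous


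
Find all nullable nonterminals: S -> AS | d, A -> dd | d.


A nonterminal is nullable iff some alternative derives ε (directly, or every symbol in it is nullable)
Nullable: {}


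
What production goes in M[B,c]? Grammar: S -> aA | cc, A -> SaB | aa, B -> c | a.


For [B, c]: 'c' ∈ FIRST(c)
Entry: B -> c


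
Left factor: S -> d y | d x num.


Common prefix: 'd'
Factored: S -> d S', S' -> y | x num


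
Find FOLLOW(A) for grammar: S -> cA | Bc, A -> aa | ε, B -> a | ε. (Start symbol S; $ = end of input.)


$ ∈ FOLLOW(S). For each A -> αBβ: add FIRST(β)\{ε} to FOLLOW(B); if β nullable, add FOLLOW(A).
FOLLOW(A) = {$}


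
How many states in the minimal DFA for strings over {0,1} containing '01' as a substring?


KMP-style automaton: 2 progress states + 1 absorbing accept = 3
Minimal DFA: 3 states


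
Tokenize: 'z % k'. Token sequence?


Scan left to right, longest-match per lexeme
Tokens: ID(z), OP(%), ID(k)


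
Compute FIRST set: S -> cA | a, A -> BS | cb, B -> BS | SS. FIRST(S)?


Per alternative of S: FIRST(cA) = {c}; FIRST(a) = {a}
FIRST(S) = {a, c}


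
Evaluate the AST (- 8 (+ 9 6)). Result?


Evaluate inner: (+ 9 6) = 15
Evaluate root: (- 8 15) = -7
Result: -7


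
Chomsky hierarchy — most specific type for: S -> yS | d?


Right-linear: every RHS is a terminal or a terminal followed by one nonterminal
Classification: Type 3 (Regular)


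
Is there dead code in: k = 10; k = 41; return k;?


first assignment to k is overwritten before any read
Dead: 'k = 10'


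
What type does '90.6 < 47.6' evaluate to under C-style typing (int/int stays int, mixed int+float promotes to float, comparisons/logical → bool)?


Operand types: float < float
Rule: comparison yields bool
Result type: bool


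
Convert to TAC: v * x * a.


Break into single-operator statements:
t1 = v * x
t2 = t1 * a


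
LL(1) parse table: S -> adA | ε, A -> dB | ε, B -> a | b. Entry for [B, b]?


For [B, b]: 'b' ∈ FIRST(b)
Entry: B -> b


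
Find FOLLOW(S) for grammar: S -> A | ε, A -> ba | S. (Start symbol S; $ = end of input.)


$ ∈ FOLLOW(S). For each A -> αBβ: add FIRST(β)\{ε} to FOLLOW(B); if β nullable, add FOLLOW(A).
FOLLOW(S) = {$}


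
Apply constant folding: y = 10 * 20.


10 * 20 = 200 at compile time
Optimized: y = 200


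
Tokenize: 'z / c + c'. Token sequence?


Scan left to right, longest-match per lexeme
Tokens: ID(z), OP(/), ID(c), OP(+), ID(c)


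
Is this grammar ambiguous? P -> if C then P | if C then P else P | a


dangling else: 'if C then if C then a else a' parses two ways
Ambiguous


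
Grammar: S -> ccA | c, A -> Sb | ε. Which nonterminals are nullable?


A nonterminal is nullable iff some alternative derives ε (directly, or every symbol in it is nullable)
Nullable: {A}


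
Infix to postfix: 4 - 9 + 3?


Left to right (same or higher precedence on left)
Postfix: 4 9 - 3 +


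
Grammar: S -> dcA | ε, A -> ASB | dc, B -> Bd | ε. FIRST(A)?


Per alternative of A: FIRST(ASB) = {d}; FIRST(dc) = {d}
FIRST(A) = {d}


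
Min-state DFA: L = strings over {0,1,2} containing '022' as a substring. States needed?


KMP-style automaton: 3 progress states + 1 absorbing accept = 4
Minimal DFA: 4 states


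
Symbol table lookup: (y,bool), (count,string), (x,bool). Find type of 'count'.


Lookup 'count' → type string


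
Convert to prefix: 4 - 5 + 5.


left-to-right (same/higher precedence on left): tree is (+ (- 4 5) 5)
Prefix: + - 4 5 5


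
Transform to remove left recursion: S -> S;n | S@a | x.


Left-recursive alternatives: S;n, S@a; non-recursive: x
Introduce S': S -> xS', S' -> ;nS' | @aS' | ε


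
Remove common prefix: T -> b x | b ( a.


Common prefix: 'b'
Factored: T -> b T', T' -> x | ( a


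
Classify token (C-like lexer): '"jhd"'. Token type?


Pattern: double-quoted sequence
Type: STRING_LITERAL


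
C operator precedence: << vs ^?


'<<' is shift (level 8); '^' is bitwise XOR (level 4)
Higher level binds tighter
'<<' has higher precedence than '^'


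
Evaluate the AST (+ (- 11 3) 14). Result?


Evaluate inner: (- 11 3) = 8
Evaluate root: (+ 8 14) = 22
Result: 22


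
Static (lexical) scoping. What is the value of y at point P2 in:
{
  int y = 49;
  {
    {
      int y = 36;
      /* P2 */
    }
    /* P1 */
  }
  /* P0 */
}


y declared in the same block as P2
y = 36


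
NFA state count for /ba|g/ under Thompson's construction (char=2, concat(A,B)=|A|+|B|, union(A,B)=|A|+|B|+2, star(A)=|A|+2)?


Syntax tree has 3 char leaf(s), 1 union(s), 0 star(s)
chars contribute 3×2 = 6; each union adds +2; each star adds +2
Total: 6 + 2 + 0 = 8 states


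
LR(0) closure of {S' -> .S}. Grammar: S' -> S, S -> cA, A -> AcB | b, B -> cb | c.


Start: S' -> .S
For each item with dot before a nonterminal B, add B -> .γ for every B-production
Closure: [S' -> .S, S -> .cA]


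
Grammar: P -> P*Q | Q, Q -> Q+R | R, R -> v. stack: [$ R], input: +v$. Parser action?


'R' (not preceded by Q+) is the handle for Q -> R
Action: reduce (Q -> R)


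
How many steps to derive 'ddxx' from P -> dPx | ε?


Derivation: P => dPx => ddPxx => ddxx
Steps: 3


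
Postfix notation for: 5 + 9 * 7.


* has higher precedence, evaluate 9*7 first
Postfix: 5 9 7 * +


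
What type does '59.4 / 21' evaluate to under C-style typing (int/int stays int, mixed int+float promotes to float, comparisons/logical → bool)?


Operand types: float / int
Rule: mixed int/float promotes to float; int/int stays int
Result type: float


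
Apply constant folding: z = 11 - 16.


11 - 16 = -5 at compile time
Optimized: z = -5


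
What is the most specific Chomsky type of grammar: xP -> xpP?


LHS has context (more than one symbol) and |LHS| ≤ |RHS|
Classification: Type 1 (Context-Sensitive)


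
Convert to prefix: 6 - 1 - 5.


left-to-right (same/higher precedence on left): tree is (- (- 6 1) 5)
Prefix: - - 6 1 5


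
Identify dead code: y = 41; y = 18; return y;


first assignment to y is overwritten before any read
Dead: 'y = 41'


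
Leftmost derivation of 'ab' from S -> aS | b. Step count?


Derivation: S => aS => ab
Steps: 2


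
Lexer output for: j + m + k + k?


Scan left to right, longest-match per lexeme
Tokens: ID(j), OP(+), ID(m), OP(+), ID(k), OP(+), ID(k)


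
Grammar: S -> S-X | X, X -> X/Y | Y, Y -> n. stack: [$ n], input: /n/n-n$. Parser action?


'n' on top is the handle for Y -> n
Action: reduce (Y -> n)


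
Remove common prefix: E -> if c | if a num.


Common prefix: 'if'
Factored: E -> if E', E' -> c | a num


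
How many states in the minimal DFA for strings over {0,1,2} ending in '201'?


Track the longest suffix of input matching a prefix of '201': 4 classes (prefixes of length 0..3)
Minimal DFA: 4 states


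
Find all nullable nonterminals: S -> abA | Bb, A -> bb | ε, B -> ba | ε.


A nonterminal is nullable iff some alternative derives ε (directly, or every symbol in it is nullable)
Nullable: {A, B}


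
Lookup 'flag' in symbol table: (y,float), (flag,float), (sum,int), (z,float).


Lookup 'flag' → type float


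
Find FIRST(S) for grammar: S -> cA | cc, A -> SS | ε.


Per alternative of S: FIRST(cA) = {c}; FIRST(cc) = {c}
FIRST(S) = {c}


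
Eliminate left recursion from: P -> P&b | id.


Left-recursive alternatives: P&b; non-recursive: id
Introduce P': P -> idP', P' -> &bP' | ε


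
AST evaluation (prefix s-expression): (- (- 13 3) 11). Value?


Evaluate inner: (- 13 3) = 10
Evaluate root: (- 10 11) = -1
Result: -1


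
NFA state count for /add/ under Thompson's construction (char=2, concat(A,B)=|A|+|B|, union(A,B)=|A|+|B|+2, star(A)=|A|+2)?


Syntax tree has 3 char leaf(s), 0 union(s), 0 star(s)
chars contribute 3×2 = 6; each union adds +2; each star adds +2
Total: 6 + 0 + 0 = 6 states


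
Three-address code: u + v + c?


Break into single-operator statements:
t1 = u + v
t2 = t1 + c


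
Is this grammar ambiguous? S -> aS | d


right-linear, alternatives start with distinct terminals 'a' vs 'd': unique leftmost derivation
Unambiguous


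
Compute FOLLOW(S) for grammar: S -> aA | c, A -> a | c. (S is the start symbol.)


$ ∈ FOLLOW(S). For each A -> αBβ: add FIRST(β)\{ε} to FOLLOW(B); if β nullable, add FOLLOW(A).
FOLLOW(S) = {$}


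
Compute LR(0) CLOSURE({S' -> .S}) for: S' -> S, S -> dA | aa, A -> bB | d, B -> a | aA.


Start: S' -> .S
For each item with dot before a nonterminal B, add B -> .γ for every B-production
Closure: [S' -> .S, S -> .dA, S -> .aa]


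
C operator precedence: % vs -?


'%' is multiplicative (level 10); '-' is additive (level 9)
Higher level binds tighter
'%' has higher precedence than '-'


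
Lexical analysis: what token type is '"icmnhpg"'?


Pattern: double-quoted sequence
Type: STRING_LITERAL


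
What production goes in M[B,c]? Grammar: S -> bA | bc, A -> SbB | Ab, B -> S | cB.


For [B, c]: 'c' ∈ FIRST(cB)
Entry: B -> cB


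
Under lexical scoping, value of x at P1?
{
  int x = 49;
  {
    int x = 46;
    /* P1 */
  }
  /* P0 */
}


x declared in the same block as P1
x = 46


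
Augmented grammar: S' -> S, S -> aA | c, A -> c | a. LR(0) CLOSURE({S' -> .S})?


Start: S' -> .S
For each item with dot before a nonterminal B, add B -> .γ for every B-production
Closure: [S' -> .S, S -> .aA, S -> .c]


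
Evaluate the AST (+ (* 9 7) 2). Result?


Evaluate inner: (* 9 7) = 63
Evaluate root: (+ 63 2) = 65
Result: 65


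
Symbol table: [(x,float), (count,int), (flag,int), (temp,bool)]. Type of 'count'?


Lookup 'count' → type int


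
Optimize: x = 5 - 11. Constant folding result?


5 - 11 = -6 at compile time
Optimized: x = -6


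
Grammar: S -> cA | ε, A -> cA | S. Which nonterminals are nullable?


A nonterminal is nullable iff some alternative derives ε (directly, or every symbol in it is nullable)
Nullable: {A, S}


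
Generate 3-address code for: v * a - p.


Break into single-operator statements:
t1 = v * a
t2 = t1 - p


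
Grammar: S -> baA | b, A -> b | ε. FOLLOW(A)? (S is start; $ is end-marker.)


$ ∈ FOLLOW(S). For each A -> αBβ: add FIRST(β)\{ε} to FOLLOW(B); if β nullable, add FOLLOW(A).
FOLLOW(A) = {$}


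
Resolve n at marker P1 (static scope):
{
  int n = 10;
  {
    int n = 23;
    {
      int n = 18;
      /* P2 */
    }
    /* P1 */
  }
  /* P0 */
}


n declared in the same block as P1
n = 23


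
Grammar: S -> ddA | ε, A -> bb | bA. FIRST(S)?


Per alternative of S: FIRST(ddA) = {d}; FIRST(ε) = {ε}
FIRST(S) = {d, ε}


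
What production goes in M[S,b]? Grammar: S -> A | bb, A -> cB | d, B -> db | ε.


For [S, b]: 'b' ∈ FIRST(bb)
Entry: S -> bb


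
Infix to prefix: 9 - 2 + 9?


left-to-right (same/higher precedence on left): tree is (+ (- 9 2) 9)
Prefix: + - 9 2 9


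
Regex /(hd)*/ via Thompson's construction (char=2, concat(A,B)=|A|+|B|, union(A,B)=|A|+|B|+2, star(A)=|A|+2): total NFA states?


Syntax tree has 2 char leaf(s), 0 union(s), 1 star(s)
chars contribute 2×2 = 4; each union adds +2; each star adds +2
Total: 4 + 0 + 2 = 6 states


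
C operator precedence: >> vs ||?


'>>' is shift (level 8); '||' is logical OR (level 1)
Higher level binds tighter
'>>' has higher precedence than '||'


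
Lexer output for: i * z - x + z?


Scan left to right, longest-match per lexeme
Tokens: ID(i), OP(*), ID(z), OP(-), ID(x), OP(+), ID(z)


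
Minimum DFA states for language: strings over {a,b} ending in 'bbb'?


Track the longest suffix of input matching a prefix of 'bbb': 4 classes (prefixes of length 0..3)
Minimal DFA: 4 states


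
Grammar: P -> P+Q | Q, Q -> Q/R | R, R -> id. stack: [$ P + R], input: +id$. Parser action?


'R' (not preceded by Q/) is the handle for Q -> R
Action: reduce (Q -> R)


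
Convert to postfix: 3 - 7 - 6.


Left to right (same or higher precedence on left)
Postfix: 3 7 - 6 -


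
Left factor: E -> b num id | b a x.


Common prefix: 'b'
Factored: E -> b E', E' -> num id | a x


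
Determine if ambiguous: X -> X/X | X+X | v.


'v/v+v' has two parse trees (no precedence encoded between / and +)
Ambiguous


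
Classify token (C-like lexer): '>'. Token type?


Pattern: operator symbol
Type: OPERATOR


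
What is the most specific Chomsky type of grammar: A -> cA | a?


Right-linear: every RHS is a terminal or a terminal followed by one nonterminal
Classification: Type 3 (Regular)


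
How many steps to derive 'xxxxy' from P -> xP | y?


Derivation: P => xP => xxP => xxxP => xxxxP => xxxxy
Steps: 5


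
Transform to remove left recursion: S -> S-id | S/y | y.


Left-recursive alternatives: S-id, S/y; non-recursive: y
Introduce S': S -> yS', S' -> -idS' | /yS' | ε


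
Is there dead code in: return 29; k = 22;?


statement follows a return and is unreachable
Dead: 'k = 22'


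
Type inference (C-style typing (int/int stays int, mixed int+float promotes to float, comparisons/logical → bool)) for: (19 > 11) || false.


Operand types: bool || bool
Rule: logical operators take bool operands and yield bool
Result type: bool


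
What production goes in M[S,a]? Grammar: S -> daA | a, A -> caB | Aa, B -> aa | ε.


For [S, a]: 'a' ∈ FIRST(a)
Entry: S -> a


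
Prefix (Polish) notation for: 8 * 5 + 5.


left-to-right (same/higher precedence on left): tree is (+ (* 8 5) 5)
Prefix: + * 8 5 5


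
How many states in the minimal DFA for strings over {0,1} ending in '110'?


Track the longest suffix of input matching a prefix of '110': 4 classes (prefixes of length 0..3)
Minimal DFA: 4 states


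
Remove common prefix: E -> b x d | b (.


Common prefix: 'b'
Factored: E -> b E', E' -> x d | (


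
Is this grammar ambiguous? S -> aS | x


right-linear, alternatives start with distinct terminals 'a' vs 'x': unique leftmost derivation
Unambiguous


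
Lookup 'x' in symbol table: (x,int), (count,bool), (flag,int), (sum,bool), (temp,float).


Lookup 'x' → type int


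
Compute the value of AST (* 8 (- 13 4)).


Evaluate inner: (- 13 4) = 9
Evaluate root: (* 8 9) = 72
Result: 72


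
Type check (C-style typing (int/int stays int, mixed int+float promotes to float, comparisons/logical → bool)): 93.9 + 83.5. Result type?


Operand types: float + float
Rule: mixed int/float promotes to float; int/int stays int
Result type: float


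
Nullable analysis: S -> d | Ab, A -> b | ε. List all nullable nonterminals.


A nonterminal is nullable iff some alternative derives ε (directly, or every symbol in it is nullable)
Nullable: {A}


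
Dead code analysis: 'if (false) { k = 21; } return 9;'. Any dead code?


condition is constant false, so the whole block is unreachable
Dead: 'if (false) { k = 21; }'


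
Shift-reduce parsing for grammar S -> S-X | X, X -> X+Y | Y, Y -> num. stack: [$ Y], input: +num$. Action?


'Y' (not preceded by X+) is the handle for X -> Y
Action: reduce (X -> Y)


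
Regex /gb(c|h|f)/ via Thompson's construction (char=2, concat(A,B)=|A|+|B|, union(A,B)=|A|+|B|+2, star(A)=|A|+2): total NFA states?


Syntax tree has 5 char leaf(s), 2 union(s), 0 star(s)
chars contribute 5×2 = 10; each union adds +2; each star adds +2
Total: 10 + 4 + 0 = 14 states


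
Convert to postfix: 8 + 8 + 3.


Left to right (same or higher precedence on left)
Postfix: 8 8 + 3 +


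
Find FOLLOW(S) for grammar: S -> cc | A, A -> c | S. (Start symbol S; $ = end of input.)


$ ∈ FOLLOW(S). For each A -> αBβ: add FIRST(β)\{ε} to FOLLOW(B); if β nullable, add FOLLOW(A).
FOLLOW(S) = {$}


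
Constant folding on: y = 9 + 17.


9 + 17 = 26 at compile time
Optimized: y = 26


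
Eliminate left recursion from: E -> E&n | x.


Left-recursive alternatives: E&n; non-recursive: x
Introduce E': E -> xE', E' -> &nE' | ε


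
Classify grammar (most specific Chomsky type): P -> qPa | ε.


Single nonterminal LHS, but q^n a^n is not regular
Classification: Type 2 (Context-Free)


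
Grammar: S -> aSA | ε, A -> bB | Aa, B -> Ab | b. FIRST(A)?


Per alternative of A: FIRST(bB) = {b}; FIRST(Aa) = {b}
FIRST(A) = {b}


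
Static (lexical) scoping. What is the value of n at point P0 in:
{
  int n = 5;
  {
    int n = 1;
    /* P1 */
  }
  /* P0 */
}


n declared in the same block as P0
n = 5


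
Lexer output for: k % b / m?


Scan left to right, longest-match per lexeme
Tokens: ID(k), OP(%), ID(b), OP(/), ID(m)


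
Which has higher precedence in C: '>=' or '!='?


'>=' is relational (level 7); '!=' is equality (level 6)
Higher level binds tighter
'>=' has higher precedence than '!='


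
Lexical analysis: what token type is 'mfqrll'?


Pattern: letter/underscore followed by alphanumerics, not a keyword
Type: IDENTIFIER


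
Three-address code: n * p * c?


Break into single-operator statements:
t1 = n * p
t2 = t1 * c


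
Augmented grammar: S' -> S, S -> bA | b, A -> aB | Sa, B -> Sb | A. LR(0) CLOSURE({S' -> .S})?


Start: S' -> .S
For each item with dot before a nonterminal B, add B -> .γ for every B-production
Closure: [S' -> .S, S -> .bA, S -> .b]


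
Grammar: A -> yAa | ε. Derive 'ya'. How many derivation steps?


Derivation: A => yAa => ya
Steps: 2


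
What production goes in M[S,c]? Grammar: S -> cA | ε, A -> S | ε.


For [S, c]: 'c' ∈ FIRST(cA)
Entry: S -> cA


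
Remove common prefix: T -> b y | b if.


Common prefix: 'b'
Factored: T -> b T', T' -> y | if


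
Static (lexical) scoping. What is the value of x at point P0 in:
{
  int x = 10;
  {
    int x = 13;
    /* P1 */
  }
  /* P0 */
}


x declared in the same block as P0
x = 10


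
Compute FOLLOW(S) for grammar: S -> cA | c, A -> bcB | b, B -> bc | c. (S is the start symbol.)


$ ∈ FOLLOW(S). For each A -> αBβ: add FIRST(β)\{ε} to FOLLOW(B); if β nullable, add FOLLOW(A).
FOLLOW(S) = {$}


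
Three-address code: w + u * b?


Break into single-operator statements:
t1 = u * b
t2 = w + t1


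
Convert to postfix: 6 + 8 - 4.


Left to right (same or higher precedence on left)
Postfix: 6 8 + 4 -


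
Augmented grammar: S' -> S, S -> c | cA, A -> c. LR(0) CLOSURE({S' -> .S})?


Start: S' -> .S
For each item with dot before a nonterminal B, add B -> .γ for every B-production
Closure: [S' -> .S, S -> .c, S -> .cA]


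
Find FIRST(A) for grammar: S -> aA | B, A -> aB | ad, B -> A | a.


Per alternative of A: FIRST(aB) = {a}; FIRST(ad) = {a}
FIRST(A) = {a}


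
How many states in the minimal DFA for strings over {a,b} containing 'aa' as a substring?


KMP-style automaton: 2 progress states + 1 absorbing accept = 3
Minimal DFA: 3 states


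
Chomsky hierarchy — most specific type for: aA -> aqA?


LHS has context (more than one symbol) and |LHS| ≤ |RHS|
Classification: Type 1 (Context-Sensitive)


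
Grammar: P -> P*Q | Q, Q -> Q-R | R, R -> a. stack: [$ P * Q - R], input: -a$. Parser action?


handle 'Q-R' on top
Action: reduce (Q -> Q-R)


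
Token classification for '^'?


Pattern: operator symbol
Type: OPERATOR


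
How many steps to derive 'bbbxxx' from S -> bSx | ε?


Derivation: S => bSx => bbSxx => bbbSxxx => bbbxxx
Steps: 4


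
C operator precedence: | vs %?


'%' is multiplicative (level 10); '|' is bitwise OR (level 3)
Higher level binds tighter
'%' has higher precedence than '|'


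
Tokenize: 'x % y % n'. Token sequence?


Scan left to right, longest-match per lexeme
Tokens: ID(x), OP(%), ID(y), OP(%), ID(n)


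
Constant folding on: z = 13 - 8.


13 - 8 = 5 at compile time
Optimized: z = 5


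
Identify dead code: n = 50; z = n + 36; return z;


n is read by z's definition; z is returned
No dead code


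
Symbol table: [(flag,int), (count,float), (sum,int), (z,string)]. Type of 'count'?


Lookup 'count' → type float


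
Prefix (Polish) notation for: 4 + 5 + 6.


left-to-right (same/higher precedence on left): tree is (+ (+ 4 5) 6)
Prefix: + + 4 5 6


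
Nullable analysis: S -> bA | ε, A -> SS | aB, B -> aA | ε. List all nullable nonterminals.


A nonterminal is nullable iff some alternative derives ε (directly, or every symbol in it is nullable)
Nullable: {A, B, S}


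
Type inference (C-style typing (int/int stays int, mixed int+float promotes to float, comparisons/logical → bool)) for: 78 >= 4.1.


Operand types: int >= float
Rule: comparison yields bool
Result type: bool


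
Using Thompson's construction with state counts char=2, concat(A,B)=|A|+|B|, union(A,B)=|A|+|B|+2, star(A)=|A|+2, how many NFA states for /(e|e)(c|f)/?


Syntax tree has 4 char leaf(s), 2 union(s), 0 star(s)
chars contribute 4×2 = 8; each union adds +2; each star adds +2
Total: 8 + 4 + 0 = 12 states


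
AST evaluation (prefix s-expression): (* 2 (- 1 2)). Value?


Evaluate inner: (- 1 2) = -1
Evaluate root: (* 2 -1) = -2
Result: -2


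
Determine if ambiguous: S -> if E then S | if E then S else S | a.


dangling else: 'if E then if E then a else a' parses two ways
Ambiguous


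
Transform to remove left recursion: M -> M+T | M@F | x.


Left-recursive alternatives: M+T, M@F; non-recursive: x
Introduce M': M -> xM', M' -> +TM' | @FM' | ε


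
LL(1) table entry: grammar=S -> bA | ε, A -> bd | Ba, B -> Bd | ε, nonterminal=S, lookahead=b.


For [S, b]: 'b' ∈ FIRST(bA)
Entry: S -> bA


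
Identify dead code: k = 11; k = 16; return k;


first assignment to k is overwritten before any read
Dead: 'k = 11'


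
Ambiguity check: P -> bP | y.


right-linear, alternatives start with distinct terminals 'b' vs 'y': unique leftmost derivation
Unambiguous


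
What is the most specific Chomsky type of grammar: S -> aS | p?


Right-linear: every RHS is a terminal or a terminal followed by one nonterminal
Classification: Type 3 (Regular)


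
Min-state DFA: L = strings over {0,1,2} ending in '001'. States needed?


Track the longest suffix of input matching a prefix of '001': 4 classes (prefixes of length 0..3)
Minimal DFA: 4 states


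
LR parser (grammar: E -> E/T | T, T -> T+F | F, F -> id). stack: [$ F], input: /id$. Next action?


'F' (not preceded by T+) is the handle for T -> F
Action: reduce (T -> F)


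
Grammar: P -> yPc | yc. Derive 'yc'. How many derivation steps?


Derivation: P => yc
Steps: 1


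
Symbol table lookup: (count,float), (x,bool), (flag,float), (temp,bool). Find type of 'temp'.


Lookup 'temp' → type bool


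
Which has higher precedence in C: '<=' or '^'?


'<=' is relational (level 7); '^' is bitwise XOR (level 4)
Higher level binds tighter
'<=' has higher precedence than '^'


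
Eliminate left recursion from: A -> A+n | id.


Left-recursive alternatives: A+n; non-recursive: id
Introduce A': A -> idA', A' -> +nA' | ε


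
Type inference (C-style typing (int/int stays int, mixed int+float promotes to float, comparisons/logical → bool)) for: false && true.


Operand types: bool && bool
Rule: logical operators take bool operands and yield bool
Result type: bool


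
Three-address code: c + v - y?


Break into single-operator statements:
t1 = c + v
t2 = t1 - y


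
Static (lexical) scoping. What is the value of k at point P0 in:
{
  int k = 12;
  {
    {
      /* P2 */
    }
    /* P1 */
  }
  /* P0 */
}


k declared in the same block as P0
k = 12


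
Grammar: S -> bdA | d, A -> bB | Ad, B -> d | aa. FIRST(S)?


Per alternative of S: FIRST(bdA) = {b}; FIRST(d) = {d}
FIRST(S) = {b, d}


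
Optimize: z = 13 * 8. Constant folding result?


13 * 8 = 104 at compile time
Optimized: z = 104


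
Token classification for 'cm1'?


Pattern: letter/underscore followed by alphanumerics, not a keyword
Type: IDENTIFIER


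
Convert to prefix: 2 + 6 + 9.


left-to-right (same/higher precedence on left): tree is (+ (+ 2 6) 9)
Prefix: + + 2 6 9


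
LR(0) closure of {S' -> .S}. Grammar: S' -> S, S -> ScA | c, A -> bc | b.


Start: S' -> .S
For each item with dot before a nonterminal B, add B -> .γ for every B-production
Closure: [S' -> .S, S -> .ScA, S -> .c]


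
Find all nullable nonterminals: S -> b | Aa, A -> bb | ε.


A nonterminal is nullable iff some alternative derives ε (directly, or every symbol in it is nullable)
Nullable: {A}


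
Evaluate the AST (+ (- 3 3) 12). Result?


Evaluate inner: (- 3 3) = 0
Evaluate root: (+ 0 12) = 12
Result: 12


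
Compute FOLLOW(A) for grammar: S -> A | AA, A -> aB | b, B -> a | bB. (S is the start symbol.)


$ ∈ FOLLOW(S). For each A -> αBβ: add FIRST(β)\{ε} to FOLLOW(B); if β nullable, add FOLLOW(A).
FOLLOW(A) = {$, a, b}
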